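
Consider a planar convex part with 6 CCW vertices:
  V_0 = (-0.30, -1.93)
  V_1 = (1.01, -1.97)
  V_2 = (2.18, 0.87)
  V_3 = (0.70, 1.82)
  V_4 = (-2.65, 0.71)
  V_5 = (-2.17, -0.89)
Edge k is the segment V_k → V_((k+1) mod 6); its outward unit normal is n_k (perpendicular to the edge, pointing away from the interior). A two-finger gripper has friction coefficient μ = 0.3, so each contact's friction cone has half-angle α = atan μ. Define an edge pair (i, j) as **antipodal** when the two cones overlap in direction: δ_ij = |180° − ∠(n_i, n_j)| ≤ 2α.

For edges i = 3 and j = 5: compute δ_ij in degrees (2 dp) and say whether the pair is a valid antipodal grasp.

α = atan 0.3 = 16.70°;  2α = 33.40°
edge 3: e_3 = (-3.35, -1.11);  n_3 = (-0.3145, +0.9492)
edge 5: e_5 = (+1.87, -1.04);  n_5 = (-0.4860, -0.8739)
∠(n_3, n_5) = 132.59°
δ = |180° − 132.59°| = 47.41°
47.41° > 2α = 33.40°  →  invalid

δ = 47.41°, invalid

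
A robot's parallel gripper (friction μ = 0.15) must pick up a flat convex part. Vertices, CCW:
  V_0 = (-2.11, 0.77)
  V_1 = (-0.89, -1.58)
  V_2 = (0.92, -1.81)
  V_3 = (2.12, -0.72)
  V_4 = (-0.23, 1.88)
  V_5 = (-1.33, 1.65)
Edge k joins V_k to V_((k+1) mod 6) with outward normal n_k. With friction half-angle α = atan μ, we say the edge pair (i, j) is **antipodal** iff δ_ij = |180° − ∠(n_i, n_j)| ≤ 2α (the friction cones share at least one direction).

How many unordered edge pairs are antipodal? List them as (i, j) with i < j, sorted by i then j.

α = atan 0.15 = 8.53°;  2α = 17.06°
n_0 = (-0.8875, -0.4608)
n_1 = (-0.1261, -0.9920)
n_2 = (+0.6724, -0.7402)
n_3 = (+0.7419, +0.6705)
n_4 = (-0.2047, +0.9788)
n_5 = (-0.7483, +0.6633)
  (0,1): δ = 124.68°  ·
  (0,2): δ = 75.19°  ·
  (0,3): δ = 14.67°  ✓
  (0,4): δ = 74.37°  ·
  (0,5): δ = 111.01°  ·
  (1,2): δ = 130.51°  ·
  (1,3): δ = 40.65°  ·
  (1,4): δ = 19.05°  ·
  (1,5): δ = 55.69°  ·
  (2,3): δ = 90.14°  ·
  (2,4): δ = 30.44°  ·
  (2,5): δ = 6.20°  ✓
  (3,4): δ = 120.30°  ·
  (3,5): δ = 83.66°  ·
  (4,5): δ = 143.36°  ·
antipodal pairs: 2

count = 2; pairs: (0,3), (2,5)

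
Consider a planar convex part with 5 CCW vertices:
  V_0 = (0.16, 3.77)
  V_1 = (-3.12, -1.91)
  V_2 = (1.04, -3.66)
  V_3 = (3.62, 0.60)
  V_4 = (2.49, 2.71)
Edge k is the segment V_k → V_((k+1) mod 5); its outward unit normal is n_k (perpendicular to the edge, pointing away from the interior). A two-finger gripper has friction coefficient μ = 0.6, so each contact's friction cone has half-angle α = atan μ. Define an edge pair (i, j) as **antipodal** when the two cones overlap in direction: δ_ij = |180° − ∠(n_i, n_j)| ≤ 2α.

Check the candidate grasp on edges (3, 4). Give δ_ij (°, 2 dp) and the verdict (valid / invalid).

α = atan 0.6 = 30.96°;  2α = 61.93°
edge 3: e_3 = (-1.13, +2.11);  n_3 = (+0.8815, +0.4721)
edge 4: e_4 = (-2.33, +1.06);  n_4 = (+0.4141, +0.9102)
∠(n_3, n_4) = 37.37°
δ = |180° − 37.37°| = 142.63°
142.63° > 2α = 61.93°  →  invalid

δ = 142.63°, invalid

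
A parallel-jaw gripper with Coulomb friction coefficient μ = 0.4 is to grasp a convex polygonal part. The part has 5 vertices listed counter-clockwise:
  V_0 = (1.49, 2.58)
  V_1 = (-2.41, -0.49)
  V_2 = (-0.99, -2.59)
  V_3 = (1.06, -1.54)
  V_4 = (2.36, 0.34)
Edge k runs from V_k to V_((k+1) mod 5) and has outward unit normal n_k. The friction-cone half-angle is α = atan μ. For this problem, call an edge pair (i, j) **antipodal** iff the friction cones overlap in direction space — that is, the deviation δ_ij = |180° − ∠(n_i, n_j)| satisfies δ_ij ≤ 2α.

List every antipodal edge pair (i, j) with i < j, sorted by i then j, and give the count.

α = atan 0.4 = 21.80°;  2α = 43.60°
n_0 = (-0.6185, +0.7858)
n_1 = (-0.8284, -0.5602)
n_2 = (+0.4559, -0.8900)
n_3 = (+0.8225, -0.5688)
n_4 = (+0.9322, +0.3620)
  (0,1): δ = 94.14°  ·
  (0,2): δ = 11.09°  ✓
  (0,3): δ = 17.13°  ✓
  (0,4): δ = 73.02°  ·
  (1,2): δ = 96.94°  ·
  (1,3): δ = 68.73°  ·
  (1,4): δ = 12.84°  ✓
  (2,3): δ = 151.78°  ·
  (2,4): δ = 95.90°  ·
  (3,4): δ = 124.11°  ·
antipodal pairs: 3

count = 3; pairs: (0,2), (0,3), (1,4)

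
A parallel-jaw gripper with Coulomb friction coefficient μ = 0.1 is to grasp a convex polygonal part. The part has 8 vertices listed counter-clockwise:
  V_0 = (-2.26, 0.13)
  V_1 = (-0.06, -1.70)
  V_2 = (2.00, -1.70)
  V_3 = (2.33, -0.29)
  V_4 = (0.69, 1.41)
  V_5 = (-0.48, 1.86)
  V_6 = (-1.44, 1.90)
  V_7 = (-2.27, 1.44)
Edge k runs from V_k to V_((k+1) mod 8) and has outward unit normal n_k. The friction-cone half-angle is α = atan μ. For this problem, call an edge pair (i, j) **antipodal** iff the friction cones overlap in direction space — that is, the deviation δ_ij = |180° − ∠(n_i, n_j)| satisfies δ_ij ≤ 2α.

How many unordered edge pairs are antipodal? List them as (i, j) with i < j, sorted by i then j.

α = atan 0.1 = 5.71°;  2α = 11.42°
n_0 = (-0.6395, -0.7688)
n_1 = (+0.0000, -1.0000)
n_2 = (+0.9737, -0.2279)
n_3 = (+0.7197, +0.6943)
n_4 = (+0.3590, +0.9333)
n_5 = (+0.0416, +0.9991)
n_6 = (-0.4847, +0.8747)
n_7 = (-1.0000, -0.0076)
  (0,1): δ = 140.25°  ·
  (0,2): δ = 63.42°  ·
  (0,3): δ = 6.27°  ✓
  (0,4): δ = 18.72°  ·
  (0,5): δ = 37.37°  ·
  (0,6): δ = 68.75°  ·
  (0,7): δ = 130.19°  ·
  (1,2): δ = 103.17°  ·
  (1,3): δ = 46.03°  ·
  (1,4): δ = 21.04°  ·
  (1,5): δ = 2.39°  ✓
  (1,6): δ = 29.00°  ·
  (1,7): δ = 90.44°  ·
  (2,3): δ = 122.86°  ·
  (2,4): δ = 97.86°  ·
  (2,5): δ = 79.21°  ·
  (2,6): δ = 47.83°  ·
  (2,7): δ = 13.61°  ·
  (3,4): δ = 155.01°  ·
  (3,5): δ = 136.36°  ·
  (3,6): δ = 104.97°  ·
  (3,7): δ = 43.53°  ·
  (4,5): δ = 161.35°  ·
  (4,6): δ = 129.97°  ·
  (4,7): δ = 68.53°  ·
  (5,6): δ = 148.62°  ·
  (5,7): δ = 87.18°  ·
  (6,7): δ = 118.56°  ·
antipodal pairs: 2

count = 2; pairs: (0,3), (1,5)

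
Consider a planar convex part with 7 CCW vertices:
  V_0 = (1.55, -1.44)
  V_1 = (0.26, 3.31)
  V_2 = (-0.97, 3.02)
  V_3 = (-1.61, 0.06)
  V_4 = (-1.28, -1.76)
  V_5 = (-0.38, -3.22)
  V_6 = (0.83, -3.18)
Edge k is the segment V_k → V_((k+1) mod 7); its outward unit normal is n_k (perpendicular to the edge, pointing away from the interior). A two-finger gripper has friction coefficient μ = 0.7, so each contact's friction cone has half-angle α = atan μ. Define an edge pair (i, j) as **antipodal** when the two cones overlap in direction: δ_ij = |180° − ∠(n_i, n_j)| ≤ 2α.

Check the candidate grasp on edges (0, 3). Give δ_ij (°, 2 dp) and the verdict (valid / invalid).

δ = 4.92°, valid

α = atan 0.7 = 34.99°;  2α = 69.98°
edge 0: e_0 = (-1.29, +4.75);  n_0 = (+0.9650, +0.2621)
edge 3: e_3 = (+0.33, -1.82);  n_3 = (-0.9840, -0.1784)
∠(n_0, n_3) = 175.08°
δ = |180° − 175.08°| = 4.92°
4.92° ≤ 2α = 69.98°  →  valid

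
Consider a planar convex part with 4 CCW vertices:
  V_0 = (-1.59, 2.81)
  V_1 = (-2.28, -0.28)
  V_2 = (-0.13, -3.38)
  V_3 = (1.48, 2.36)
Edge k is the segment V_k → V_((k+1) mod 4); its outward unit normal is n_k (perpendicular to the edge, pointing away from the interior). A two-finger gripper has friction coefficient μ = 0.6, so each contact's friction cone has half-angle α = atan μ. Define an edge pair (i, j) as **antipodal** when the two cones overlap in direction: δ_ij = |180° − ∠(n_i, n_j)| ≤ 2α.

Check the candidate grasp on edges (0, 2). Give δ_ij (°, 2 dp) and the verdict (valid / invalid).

α = atan 0.6 = 30.96°;  2α = 61.93°
edge 0: e_0 = (-0.69, -3.09);  n_0 = (-0.9760, +0.2179)
edge 2: e_2 = (+1.61, +5.74);  n_2 = (+0.9628, -0.2701)
∠(n_0, n_2) = 176.92°
δ = |180° − 176.92°| = 3.08°
3.08° ≤ 2α = 61.93°  →  valid

δ = 3.08°, valid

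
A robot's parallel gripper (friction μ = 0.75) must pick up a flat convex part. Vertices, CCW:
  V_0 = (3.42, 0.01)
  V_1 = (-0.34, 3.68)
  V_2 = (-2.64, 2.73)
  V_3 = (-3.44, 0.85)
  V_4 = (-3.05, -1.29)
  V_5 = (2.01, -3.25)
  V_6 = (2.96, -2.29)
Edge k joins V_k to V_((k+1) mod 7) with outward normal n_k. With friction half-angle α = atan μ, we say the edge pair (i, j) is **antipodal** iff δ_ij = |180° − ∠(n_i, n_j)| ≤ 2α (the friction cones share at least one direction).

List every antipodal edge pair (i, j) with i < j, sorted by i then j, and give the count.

count = 10; pairs: (0,2), (0,3), (0,4), (1,4), (1,5), (1,6), (2,5), (2,6), (3,5), (3,6)

α = atan 0.75 = 36.87°;  2α = 73.74°
n_0 = (+0.6985, +0.7156)
n_1 = (-0.3818, +0.9243)
n_2 = (-0.9202, +0.3916)
n_3 = (-0.9838, -0.1793)
n_4 = (-0.3612, -0.9325)
n_5 = (+0.7108, -0.7034)
n_6 = (+0.9806, -0.1961)
  (0,1): δ = 113.25°  ·
  (0,2): δ = 68.75°  ✓
  (0,3): δ = 35.37°  ✓
  (0,4): δ = 23.13°  ✓
  (0,5): δ = 89.61°  ·
  (0,6): δ = 123.00°  ·
  (1,2): δ = 135.49°  ·
  (1,3): δ = 102.11°  ·
  (1,4): δ = 43.62°  ✓
  (1,5): δ = 22.86°  ✓
  (1,6): δ = 56.25°  ✓
  (2,3): δ = 146.62°  ·
  (2,4): δ = 88.12°  ·
  (2,5): δ = 21.65°  ✓
  (2,6): δ = 11.74°  ✓
  (3,4): δ = 121.50°  ·
  (3,5): δ = 55.03°  ✓
  (3,6): δ = 21.64°  ✓
  (4,5): δ = 113.53°  ·
  (4,6): δ = 80.14°  ·
  (5,6): δ = 146.61°  ·
antipodal pairs: 10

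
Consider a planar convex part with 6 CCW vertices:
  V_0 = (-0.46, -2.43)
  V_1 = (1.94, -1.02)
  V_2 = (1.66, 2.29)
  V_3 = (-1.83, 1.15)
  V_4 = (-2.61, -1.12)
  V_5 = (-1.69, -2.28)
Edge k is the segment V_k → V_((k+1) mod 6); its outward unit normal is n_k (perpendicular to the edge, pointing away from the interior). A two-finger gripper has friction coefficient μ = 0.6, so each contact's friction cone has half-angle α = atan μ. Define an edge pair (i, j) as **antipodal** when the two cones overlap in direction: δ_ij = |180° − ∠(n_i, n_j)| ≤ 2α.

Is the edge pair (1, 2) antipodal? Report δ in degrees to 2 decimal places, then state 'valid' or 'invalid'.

α = atan 0.6 = 30.96°;  2α = 61.93°
edge 1: e_1 = (-0.28, +3.31);  n_1 = (+0.9964, +0.0843)
edge 2: e_2 = (-3.49, -1.14);  n_2 = (-0.3105, +0.9506)
∠(n_1, n_2) = 103.25°
δ = |180° − 103.25°| = 76.75°
76.75° > 2α = 61.93°  →  invalid

δ = 76.75°, invalid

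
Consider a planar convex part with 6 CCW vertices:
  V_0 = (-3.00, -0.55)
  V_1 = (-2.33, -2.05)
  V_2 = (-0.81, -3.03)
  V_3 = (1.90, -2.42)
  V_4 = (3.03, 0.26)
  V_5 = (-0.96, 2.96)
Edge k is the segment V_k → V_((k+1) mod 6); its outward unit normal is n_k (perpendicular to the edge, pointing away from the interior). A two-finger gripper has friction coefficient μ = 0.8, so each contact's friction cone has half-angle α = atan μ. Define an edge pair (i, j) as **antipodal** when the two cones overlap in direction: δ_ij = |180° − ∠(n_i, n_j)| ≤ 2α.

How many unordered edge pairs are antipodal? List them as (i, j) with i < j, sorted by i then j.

count = 6; pairs: (0,3), (0,4), (1,4), (2,4), (2,5), (3,5)

α = atan 0.8 = 38.66°;  2α = 77.32°
n_0 = (-0.9131, -0.4078)
n_1 = (-0.5419, -0.8405)
n_2 = (+0.2196, -0.9756)
n_3 = (+0.9214, -0.3885)
n_4 = (+0.5604, +0.8282)
n_5 = (-0.8646, +0.5025)
  (0,1): δ = 146.88°  ·
  (0,2): δ = 101.38°  ·
  (0,3): δ = 46.93°  ✓
  (0,4): δ = 31.85°  ✓
  (0,5): δ = 125.77°  ·
  (1,2): δ = 134.50°  ·
  (1,3): δ = 80.05°  ·
  (1,4): δ = 1.27°  ✓
  (1,5): δ = 92.65°  ·
  (2,3): δ = 125.55°  ·
  (2,4): δ = 46.77°  ✓
  (2,5): δ = 47.15°  ✓
  (3,4): δ = 101.22°  ·
  (3,5): δ = 7.30°  ✓
  (4,5): δ = 86.08°  ·
antipodal pairs: 6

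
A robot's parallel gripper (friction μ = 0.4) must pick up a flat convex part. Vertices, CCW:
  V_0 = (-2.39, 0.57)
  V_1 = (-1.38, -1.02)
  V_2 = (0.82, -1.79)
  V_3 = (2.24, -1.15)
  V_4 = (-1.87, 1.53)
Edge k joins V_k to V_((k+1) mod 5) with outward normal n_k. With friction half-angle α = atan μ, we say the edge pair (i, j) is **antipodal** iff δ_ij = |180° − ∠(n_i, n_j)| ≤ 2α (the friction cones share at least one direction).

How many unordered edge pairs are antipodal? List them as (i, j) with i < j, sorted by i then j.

α = atan 0.4 = 21.80°;  2α = 43.60°
n_0 = (-0.8441, -0.5362)
n_1 = (-0.3304, -0.9439)
n_2 = (+0.4109, -0.9117)
n_3 = (+0.5462, +0.8377)
n_4 = (-0.8793, +0.4763)
  (0,1): δ = 141.71°  ·
  (0,2): δ = 98.16°  ·
  (0,3): δ = 24.47°  ✓
  (0,4): δ = 119.13°  ·
  (1,2): δ = 136.45°  ·
  (1,3): δ = 13.82°  ✓
  (1,4): δ = 80.85°  ·
  (2,3): δ = 57.37°  ·
  (2,4): δ = 37.30°  ✓
  (3,4): δ = 85.34°  ·
antipodal pairs: 3

count = 3; pairs: (0,3), (1,3), (2,4)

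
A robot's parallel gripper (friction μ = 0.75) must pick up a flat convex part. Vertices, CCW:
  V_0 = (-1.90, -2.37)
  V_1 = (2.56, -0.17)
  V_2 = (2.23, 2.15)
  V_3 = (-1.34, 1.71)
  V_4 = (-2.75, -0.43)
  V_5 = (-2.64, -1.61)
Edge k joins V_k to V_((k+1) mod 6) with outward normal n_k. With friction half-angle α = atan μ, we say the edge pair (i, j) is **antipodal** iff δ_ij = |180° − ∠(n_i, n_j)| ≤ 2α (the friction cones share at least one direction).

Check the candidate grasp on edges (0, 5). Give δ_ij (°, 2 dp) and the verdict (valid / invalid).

δ = 107.98°, invalid

α = atan 0.75 = 36.87°;  2α = 73.74°
edge 0: e_0 = (+4.46, +2.20);  n_0 = (+0.4424, -0.8968)
edge 5: e_5 = (+0.74, -0.76);  n_5 = (-0.7165, -0.6976)
∠(n_0, n_5) = 72.02°
δ = |180° − 72.02°| = 107.98°
107.98° > 2α = 73.74°  →  invalid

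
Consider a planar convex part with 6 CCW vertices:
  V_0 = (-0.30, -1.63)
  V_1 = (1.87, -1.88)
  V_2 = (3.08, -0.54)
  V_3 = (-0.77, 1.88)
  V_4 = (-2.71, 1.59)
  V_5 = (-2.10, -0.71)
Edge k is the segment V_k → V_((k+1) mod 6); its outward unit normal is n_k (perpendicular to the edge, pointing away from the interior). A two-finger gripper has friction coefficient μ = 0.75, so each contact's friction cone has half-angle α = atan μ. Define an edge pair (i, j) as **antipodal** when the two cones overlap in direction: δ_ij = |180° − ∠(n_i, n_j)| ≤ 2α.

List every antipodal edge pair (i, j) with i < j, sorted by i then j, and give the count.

count = 7; pairs: (0,2), (0,3), (1,3), (1,4), (2,4), (2,5), (3,5)

α = atan 0.75 = 36.87°;  2α = 73.74°
n_0 = (-0.1145, -0.9934)
n_1 = (+0.7422, -0.6702)
n_2 = (+0.5322, +0.8466)
n_3 = (-0.1478, +0.9890)
n_4 = (-0.9666, -0.2564)
n_5 = (-0.4551, -0.8904)
  (0,1): δ = 125.51°  ·
  (0,2): δ = 25.58°  ✓
  (0,3): δ = 15.07°  ✓
  (0,4): δ = 111.43°  ·
  (0,5): δ = 159.50°  ·
  (1,2): δ = 80.07°  ·
  (1,3): δ = 39.42°  ✓
  (1,4): δ = 56.94°  ✓
  (1,5): δ = 105.01°  ·
  (2,3): δ = 139.35°  ·
  (2,4): δ = 42.99°  ✓
  (2,5): δ = 5.08°  ✓
  (3,4): δ = 83.65°  ·
  (3,5): δ = 35.57°  ✓
  (4,5): δ = 131.93°  ·
antipodal pairs: 7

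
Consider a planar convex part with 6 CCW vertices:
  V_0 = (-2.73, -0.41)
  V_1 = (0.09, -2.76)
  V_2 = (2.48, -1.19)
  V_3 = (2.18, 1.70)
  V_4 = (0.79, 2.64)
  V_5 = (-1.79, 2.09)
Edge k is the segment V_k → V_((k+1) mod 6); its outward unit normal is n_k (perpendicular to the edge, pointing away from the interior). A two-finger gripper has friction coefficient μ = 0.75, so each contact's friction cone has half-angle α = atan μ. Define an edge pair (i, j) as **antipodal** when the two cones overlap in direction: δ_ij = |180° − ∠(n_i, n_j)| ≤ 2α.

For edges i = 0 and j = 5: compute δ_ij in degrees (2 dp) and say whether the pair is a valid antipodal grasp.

δ = 109.20°, invalid

α = atan 0.75 = 36.87°;  2α = 73.74°
edge 0: e_0 = (+2.82, -2.35);  n_0 = (-0.6402, -0.7682)
edge 5: e_5 = (-0.94, -2.50);  n_5 = (-0.9360, +0.3519)
∠(n_0, n_5) = 70.80°
δ = |180° − 70.80°| = 109.20°
109.20° > 2α = 73.74°  →  invalid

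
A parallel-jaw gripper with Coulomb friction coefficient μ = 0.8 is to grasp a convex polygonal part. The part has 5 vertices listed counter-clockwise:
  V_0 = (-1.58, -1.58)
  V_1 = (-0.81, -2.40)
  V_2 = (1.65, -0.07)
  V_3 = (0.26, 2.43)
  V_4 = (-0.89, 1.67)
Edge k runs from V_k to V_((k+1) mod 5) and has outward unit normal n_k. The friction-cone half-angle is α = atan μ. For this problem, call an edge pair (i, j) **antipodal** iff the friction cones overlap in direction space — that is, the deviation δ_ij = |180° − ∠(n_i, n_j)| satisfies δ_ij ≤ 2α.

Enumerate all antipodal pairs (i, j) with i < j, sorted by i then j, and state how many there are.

α = atan 0.8 = 38.66°;  2α = 77.32°
n_0 = (-0.7290, -0.6845)
n_1 = (+0.6877, -0.7260)
n_2 = (+0.8740, +0.4859)
n_3 = (-0.5513, +0.8343)
n_4 = (-0.9782, +0.2077)
  (0,1): δ = 89.75°  ·
  (0,2): δ = 14.12°  ✓
  (0,3): δ = 80.26°  ·
  (0,4): δ = 124.81°  ·
  (1,2): δ = 104.37°  ·
  (1,3): δ = 9.99°  ✓
  (1,4): δ = 34.57°  ✓
  (2,3): δ = 85.61°  ·
  (2,4): δ = 41.06°  ✓
  (3,4): δ = 135.45°  ·
antipodal pairs: 4

count = 4; pairs: (0,2), (1,3), (1,4), (2,4)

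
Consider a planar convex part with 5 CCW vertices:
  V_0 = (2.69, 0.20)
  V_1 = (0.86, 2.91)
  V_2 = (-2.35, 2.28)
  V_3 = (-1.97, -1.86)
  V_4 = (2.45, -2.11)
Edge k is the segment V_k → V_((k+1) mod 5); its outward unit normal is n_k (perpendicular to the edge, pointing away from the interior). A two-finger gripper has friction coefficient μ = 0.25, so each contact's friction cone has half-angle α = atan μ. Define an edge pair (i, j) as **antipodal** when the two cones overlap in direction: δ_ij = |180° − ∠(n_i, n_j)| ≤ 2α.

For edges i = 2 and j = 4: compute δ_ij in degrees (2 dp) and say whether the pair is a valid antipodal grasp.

δ = 11.18°, valid

α = atan 0.25 = 14.04°;  2α = 28.07°
edge 2: e_2 = (+0.38, -4.14);  n_2 = (-0.9958, -0.0914)
edge 4: e_4 = (+0.24, +2.31);  n_4 = (+0.9946, -0.1033)
∠(n_2, n_4) = 168.82°
δ = |180° − 168.82°| = 11.18°
11.18° ≤ 2α = 28.07°  →  valid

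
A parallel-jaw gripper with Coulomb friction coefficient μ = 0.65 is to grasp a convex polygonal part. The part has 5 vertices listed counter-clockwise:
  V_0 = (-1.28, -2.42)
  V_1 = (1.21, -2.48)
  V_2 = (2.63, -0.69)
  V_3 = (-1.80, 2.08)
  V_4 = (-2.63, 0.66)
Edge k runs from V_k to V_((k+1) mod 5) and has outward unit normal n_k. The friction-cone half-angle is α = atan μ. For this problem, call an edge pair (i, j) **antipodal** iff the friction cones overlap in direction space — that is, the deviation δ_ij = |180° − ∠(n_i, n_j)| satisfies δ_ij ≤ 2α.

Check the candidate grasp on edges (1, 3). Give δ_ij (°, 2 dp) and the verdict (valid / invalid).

α = atan 0.65 = 33.02°;  2α = 66.05°
edge 1: e_1 = (+1.42, +1.79);  n_1 = (+0.7834, -0.6215)
edge 3: e_3 = (-0.83, -1.42);  n_3 = (-0.8633, +0.5046)
∠(n_1, n_3) = 171.88°
δ = |180° − 171.88°| = 8.12°
8.12° ≤ 2α = 66.05°  →  valid

δ = 8.12°, valid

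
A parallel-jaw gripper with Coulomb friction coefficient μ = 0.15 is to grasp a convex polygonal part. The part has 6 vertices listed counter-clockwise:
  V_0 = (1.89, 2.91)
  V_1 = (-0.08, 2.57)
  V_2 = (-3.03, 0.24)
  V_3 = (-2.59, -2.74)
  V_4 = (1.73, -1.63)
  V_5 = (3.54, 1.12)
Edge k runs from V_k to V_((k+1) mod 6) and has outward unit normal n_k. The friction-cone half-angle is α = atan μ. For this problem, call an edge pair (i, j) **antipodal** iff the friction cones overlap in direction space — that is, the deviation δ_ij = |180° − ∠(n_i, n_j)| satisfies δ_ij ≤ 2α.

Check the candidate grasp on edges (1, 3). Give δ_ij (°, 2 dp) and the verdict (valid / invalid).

δ = 23.89°, invalid

α = atan 0.15 = 8.53°;  2α = 17.06°
edge 1: e_1 = (-2.95, -2.33);  n_1 = (-0.6198, +0.7847)
edge 3: e_3 = (+4.32, +1.11);  n_3 = (+0.2489, -0.9685)
∠(n_1, n_3) = 156.11°
δ = |180° − 156.11°| = 23.89°
23.89° > 2α = 17.06°  →  invalid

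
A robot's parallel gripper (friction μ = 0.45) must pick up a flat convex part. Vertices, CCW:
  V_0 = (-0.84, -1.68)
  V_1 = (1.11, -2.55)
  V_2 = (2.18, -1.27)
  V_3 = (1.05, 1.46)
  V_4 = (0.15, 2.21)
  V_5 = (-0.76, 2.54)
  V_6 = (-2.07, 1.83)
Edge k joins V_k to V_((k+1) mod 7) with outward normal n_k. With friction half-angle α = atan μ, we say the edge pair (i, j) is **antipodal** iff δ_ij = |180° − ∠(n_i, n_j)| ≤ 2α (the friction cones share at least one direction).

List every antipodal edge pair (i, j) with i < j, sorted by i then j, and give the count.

α = atan 0.45 = 24.23°;  2α = 48.46°
n_0 = (-0.4074, -0.9132)
n_1 = (+0.7672, -0.6414)
n_2 = (+0.9240, +0.3825)
n_3 = (+0.6402, +0.7682)
n_4 = (+0.3409, +0.9401)
n_5 = (-0.4765, +0.8792)
n_6 = (-0.9437, -0.3307)
  (0,1): δ = 105.85°  ·
  (0,2): δ = 43.47°  ✓
  (0,3): δ = 15.76°  ✓
  (0,4): δ = 4.11°  ✓
  (0,5): δ = 52.50°  ·
  (0,6): δ = 133.36°  ·
  (1,2): δ = 117.62°  ·
  (1,3): δ = 89.91°  ·
  (1,4): δ = 70.04°  ·
  (1,5): δ = 21.65°  ✓
  (1,6): δ = 59.21°  ·
  (2,3): δ = 152.29°  ·
  (2,4): δ = 132.42°  ·
  (2,5): δ = 84.03°  ·
  (2,6): δ = 3.17°  ✓
  (3,4): δ = 160.13°  ·
  (3,5): δ = 111.74°  ·
  (3,6): δ = 30.88°  ✓
  (4,5): δ = 131.61°  ·
  (4,6): δ = 50.76°  ·
  (5,6): δ = 99.15°  ·
antipodal pairs: 6

count = 6; pairs: (0,2), (0,3), (0,4), (1,5), (2,6), (3,6)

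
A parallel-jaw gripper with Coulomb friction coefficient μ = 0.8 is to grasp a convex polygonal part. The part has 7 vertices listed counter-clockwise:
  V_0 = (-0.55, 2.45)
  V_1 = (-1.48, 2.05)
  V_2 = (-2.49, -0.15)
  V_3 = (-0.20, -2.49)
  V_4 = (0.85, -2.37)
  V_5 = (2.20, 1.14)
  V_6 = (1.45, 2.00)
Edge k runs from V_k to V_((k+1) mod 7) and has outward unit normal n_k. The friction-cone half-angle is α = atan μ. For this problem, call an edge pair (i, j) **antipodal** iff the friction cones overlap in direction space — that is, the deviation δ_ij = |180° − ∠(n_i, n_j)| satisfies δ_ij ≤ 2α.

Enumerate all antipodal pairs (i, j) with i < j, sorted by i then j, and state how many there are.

α = atan 0.8 = 38.66°;  2α = 77.32°
n_0 = (-0.3951, +0.9186)
n_1 = (-0.9088, +0.4172)
n_2 = (-0.7147, -0.6994)
n_3 = (+0.1135, -0.9935)
n_4 = (+0.9333, -0.3590)
n_5 = (+0.7537, +0.6573)
n_6 = (+0.2195, +0.9756)
  (0,1): δ = 137.93°  ·
  (0,2): δ = 68.89°  ✓
  (0,3): δ = 16.75°  ✓
  (0,4): δ = 45.69°  ✓
  (0,5): δ = 107.82°  ·
  (0,6): δ = 144.05°  ·
  (1,2): δ = 110.96°  ·
  (1,3): δ = 58.82°  ✓
  (1,4): δ = 3.62°  ✓
  (1,5): δ = 65.75°  ✓
  (1,6): δ = 101.98°  ·
  (2,3): δ = 127.86°  ·
  (2,4): δ = 65.42°  ✓
  (2,5): δ = 3.29°  ✓
  (2,6): δ = 32.94°  ✓
  (3,4): δ = 117.56°  ·
  (3,5): δ = 55.43°  ✓
  (3,6): δ = 19.20°  ✓
  (4,5): δ = 117.87°  ·
  (4,6): δ = 81.64°  ·
  (5,6): δ = 143.77°  ·
antipodal pairs: 11

count = 11; pairs: (0,2), (0,3), (0,4), (1,3), (1,4), (1,5), (2,4), (2,5), (2,6), (3,5), (3,6)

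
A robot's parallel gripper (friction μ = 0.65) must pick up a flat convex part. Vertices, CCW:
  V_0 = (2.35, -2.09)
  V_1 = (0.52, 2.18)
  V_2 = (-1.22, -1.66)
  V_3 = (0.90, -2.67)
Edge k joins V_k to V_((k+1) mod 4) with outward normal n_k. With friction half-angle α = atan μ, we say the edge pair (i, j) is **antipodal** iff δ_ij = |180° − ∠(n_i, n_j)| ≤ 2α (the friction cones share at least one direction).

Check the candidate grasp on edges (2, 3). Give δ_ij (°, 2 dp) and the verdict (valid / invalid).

δ = 132.72°, invalid

α = atan 0.65 = 33.02°;  2α = 66.05°
edge 2: e_2 = (+2.12, -1.01);  n_2 = (-0.4301, -0.9028)
edge 3: e_3 = (+1.45, +0.58);  n_3 = (+0.3714, -0.9285)
∠(n_2, n_3) = 47.28°
δ = |180° − 47.28°| = 132.72°
132.72° > 2α = 66.05°  →  invalid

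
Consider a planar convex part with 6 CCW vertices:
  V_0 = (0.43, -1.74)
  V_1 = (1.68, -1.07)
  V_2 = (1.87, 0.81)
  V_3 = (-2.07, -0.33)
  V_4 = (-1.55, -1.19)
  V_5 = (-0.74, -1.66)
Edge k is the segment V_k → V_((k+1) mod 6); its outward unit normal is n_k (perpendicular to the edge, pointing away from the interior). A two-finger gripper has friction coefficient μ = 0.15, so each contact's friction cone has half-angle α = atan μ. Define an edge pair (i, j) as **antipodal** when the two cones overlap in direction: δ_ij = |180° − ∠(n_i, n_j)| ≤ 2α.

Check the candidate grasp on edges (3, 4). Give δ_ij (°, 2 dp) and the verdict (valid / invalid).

α = atan 0.15 = 8.53°;  2α = 17.06°
edge 3: e_3 = (+0.52, -0.86);  n_3 = (-0.8557, -0.5174)
edge 4: e_4 = (+0.81, -0.47);  n_4 = (-0.5019, -0.8649)
∠(n_3, n_4) = 28.72°
δ = |180° − 28.72°| = 151.28°
151.28° > 2α = 17.06°  →  invalid

δ = 151.28°, invalid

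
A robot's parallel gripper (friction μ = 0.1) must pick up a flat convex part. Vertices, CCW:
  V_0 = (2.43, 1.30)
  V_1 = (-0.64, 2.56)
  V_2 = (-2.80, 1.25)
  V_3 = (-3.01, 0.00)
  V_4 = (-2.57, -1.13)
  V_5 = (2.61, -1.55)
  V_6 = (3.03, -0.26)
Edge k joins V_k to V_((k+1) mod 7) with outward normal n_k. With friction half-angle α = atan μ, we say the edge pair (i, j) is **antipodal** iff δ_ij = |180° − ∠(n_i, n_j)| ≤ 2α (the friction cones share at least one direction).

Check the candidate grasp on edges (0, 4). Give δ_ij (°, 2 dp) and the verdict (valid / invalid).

α = atan 0.1 = 5.71°;  2α = 11.42°
edge 0: e_0 = (-3.07, +1.26);  n_0 = (+0.3797, +0.9251)
edge 4: e_4 = (+5.18, -0.42);  n_4 = (-0.0808, -0.9967)
∠(n_0, n_4) = 162.32°
δ = |180° − 162.32°| = 17.68°
17.68° > 2α = 11.42°  →  invalid

δ = 17.68°, invalid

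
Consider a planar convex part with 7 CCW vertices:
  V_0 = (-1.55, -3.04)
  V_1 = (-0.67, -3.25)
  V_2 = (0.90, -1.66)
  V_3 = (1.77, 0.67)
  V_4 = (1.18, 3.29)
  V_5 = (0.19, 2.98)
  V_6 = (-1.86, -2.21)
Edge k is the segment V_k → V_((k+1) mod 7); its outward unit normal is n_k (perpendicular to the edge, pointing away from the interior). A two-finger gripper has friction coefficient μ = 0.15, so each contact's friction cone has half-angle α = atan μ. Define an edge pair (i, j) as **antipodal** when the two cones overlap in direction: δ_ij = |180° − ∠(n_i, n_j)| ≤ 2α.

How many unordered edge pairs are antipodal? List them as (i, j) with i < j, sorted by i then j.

α = atan 0.15 = 8.53°;  2α = 17.06°
n_0 = (-0.2321, -0.9727)
n_1 = (+0.7116, -0.7026)
n_2 = (+0.9368, -0.3498)
n_3 = (+0.9756, +0.2197)
n_4 = (-0.2988, +0.9543)
n_5 = (-0.9301, +0.3674)
n_6 = (-0.9368, -0.3499)
  (0,1): δ = 121.22°  ·
  (0,2): δ = 97.05°  ·
  (0,3): δ = 63.89°  ·
  (0,4): δ = 30.81°  ·
  (0,5): δ = 81.87°  ·
  (0,6): δ = 123.90°  ·
  (1,2): δ = 155.84°  ·
  (1,3): δ = 122.67°  ·
  (1,4): δ = 27.98°  ·
  (1,5): δ = 23.08°  ·
  (1,6): δ = 65.12°  ·
  (2,3): δ = 146.83°  ·
  (2,4): δ = 52.14°  ·
  (2,5): δ = 1.08°  ✓
  (2,6): δ = 40.96°  ·
  (3,4): δ = 85.30°  ·
  (3,5): δ = 34.24°  ·
  (3,6): δ = 7.79°  ✓
  (4,5): δ = 128.94°  ·
  (4,6): δ = 86.91°  ·
  (5,6): δ = 137.97°  ·
antipodal pairs: 2

count = 2; pairs: (2,5), (3,6)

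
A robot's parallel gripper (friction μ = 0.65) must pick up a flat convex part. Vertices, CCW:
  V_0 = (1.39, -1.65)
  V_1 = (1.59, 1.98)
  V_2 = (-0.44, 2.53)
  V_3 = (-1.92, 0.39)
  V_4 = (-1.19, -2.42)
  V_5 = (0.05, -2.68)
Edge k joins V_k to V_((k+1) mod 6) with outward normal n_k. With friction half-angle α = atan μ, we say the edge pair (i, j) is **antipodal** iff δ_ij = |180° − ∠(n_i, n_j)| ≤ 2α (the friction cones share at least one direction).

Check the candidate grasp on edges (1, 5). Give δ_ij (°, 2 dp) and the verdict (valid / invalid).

δ = 52.71°, valid

α = atan 0.65 = 33.02°;  2α = 66.05°
edge 1: e_1 = (-2.03, +0.55);  n_1 = (+0.2615, +0.9652)
edge 5: e_5 = (+1.34, +1.03);  n_5 = (+0.6094, -0.7928)
∠(n_1, n_5) = 127.29°
δ = |180° − 127.29°| = 52.71°
52.71° ≤ 2α = 66.05°  →  valid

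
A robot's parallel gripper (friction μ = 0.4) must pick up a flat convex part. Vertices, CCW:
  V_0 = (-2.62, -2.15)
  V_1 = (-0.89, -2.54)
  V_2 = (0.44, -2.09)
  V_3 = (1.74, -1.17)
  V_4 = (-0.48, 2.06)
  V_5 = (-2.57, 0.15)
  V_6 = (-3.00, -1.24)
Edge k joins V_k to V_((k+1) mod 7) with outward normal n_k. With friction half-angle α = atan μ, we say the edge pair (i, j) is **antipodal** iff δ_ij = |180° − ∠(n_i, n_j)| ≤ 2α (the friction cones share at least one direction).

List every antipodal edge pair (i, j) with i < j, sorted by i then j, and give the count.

count = 5; pairs: (0,3), (1,4), (2,4), (2,5), (3,6)

α = atan 0.4 = 21.80°;  2α = 43.60°
n_0 = (-0.2199, -0.9755)
n_1 = (+0.3205, -0.9472)
n_2 = (+0.5777, -0.8163)
n_3 = (+0.8241, +0.5664)
n_4 = (-0.6746, +0.7382)
n_5 = (-0.9553, +0.2955)
n_6 = (-0.9228, -0.3853)
  (0,1): δ = 148.60°  ·
  (0,2): δ = 132.01°  ·
  (0,3): δ = 42.79°  ✓
  (0,4): δ = 55.13°  ·
  (0,5): δ = 85.51°  ·
  (0,6): δ = 125.37°  ·
  (1,2): δ = 163.41°  ·
  (1,3): δ = 74.19°  ·
  (1,4): δ = 23.73°  ✓
  (1,5): δ = 54.12°  ·
  (1,6): δ = 93.97°  ·
  (2,3): δ = 90.79°  ·
  (2,4): δ = 7.14°  ✓
  (2,5): δ = 37.52°  ✓
  (2,6): δ = 77.38°  ·
  (3,4): δ = 82.08°  ·
  (3,5): δ = 51.69°  ·
  (3,6): δ = 11.84°  ✓
  (4,5): δ = 149.61°  ·
  (4,6): δ = 109.76°  ·
  (5,6): δ = 140.15°  ·
antipodal pairs: 5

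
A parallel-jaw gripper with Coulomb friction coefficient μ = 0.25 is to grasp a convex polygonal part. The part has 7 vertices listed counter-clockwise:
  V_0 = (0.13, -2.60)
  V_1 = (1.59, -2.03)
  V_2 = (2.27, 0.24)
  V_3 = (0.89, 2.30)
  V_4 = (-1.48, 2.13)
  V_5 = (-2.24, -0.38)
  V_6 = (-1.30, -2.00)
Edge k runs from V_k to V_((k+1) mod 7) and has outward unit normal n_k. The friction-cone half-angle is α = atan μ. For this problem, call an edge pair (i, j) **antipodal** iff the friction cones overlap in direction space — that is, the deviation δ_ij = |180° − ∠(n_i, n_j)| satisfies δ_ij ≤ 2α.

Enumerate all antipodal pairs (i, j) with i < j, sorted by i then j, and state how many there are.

count = 4; pairs: (0,3), (1,4), (2,5), (3,6)

α = atan 0.25 = 14.04°;  2α = 28.07°
n_0 = (+0.3637, -0.9315)
n_1 = (+0.9579, -0.2870)
n_2 = (+0.8308, +0.5566)
n_3 = (-0.0715, +0.9974)
n_4 = (-0.9571, +0.2898)
n_5 = (-0.8649, -0.5019)
n_6 = (-0.3869, -0.9221)
  (0,1): δ = 128.00°  ·
  (0,2): δ = 77.51°  ·
  (0,3): δ = 17.22°  ✓
  (0,4): δ = 51.83°  ·
  (0,5): δ = 98.80°  ·
  (0,6): δ = 135.91°  ·
  (1,2): δ = 129.51°  ·
  (1,3): δ = 69.22°  ·
  (1,4): δ = 0.17°  ✓
  (1,5): δ = 46.80°  ·
  (1,6): δ = 83.91°  ·
  (2,3): δ = 119.72°  ·
  (2,4): δ = 50.66°  ·
  (2,5): δ = 3.69°  ✓
  (2,6): δ = 33.42°  ·
  (3,4): δ = 110.95°  ·
  (3,5): δ = 63.98°  ·
  (3,6): δ = 26.86°  ✓
  (4,5): δ = 133.03°  ·
  (4,6): δ = 95.92°  ·
  (5,6): δ = 142.89°  ·
antipodal pairs: 4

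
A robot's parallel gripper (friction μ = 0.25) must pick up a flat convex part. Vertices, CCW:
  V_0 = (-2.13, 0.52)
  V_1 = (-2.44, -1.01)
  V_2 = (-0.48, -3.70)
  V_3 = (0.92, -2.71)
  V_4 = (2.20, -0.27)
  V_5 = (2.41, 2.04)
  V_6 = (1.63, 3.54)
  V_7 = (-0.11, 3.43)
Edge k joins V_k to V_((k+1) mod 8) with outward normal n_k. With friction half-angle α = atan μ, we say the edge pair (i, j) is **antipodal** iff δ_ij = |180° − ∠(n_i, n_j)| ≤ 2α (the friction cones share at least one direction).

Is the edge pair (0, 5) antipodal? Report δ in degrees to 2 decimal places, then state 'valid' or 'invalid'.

δ = 38.93°, invalid

α = atan 0.25 = 14.04°;  2α = 28.07°
edge 0: e_0 = (-0.31, -1.53);  n_0 = (-0.9801, +0.1986)
edge 5: e_5 = (-0.78, +1.50);  n_5 = (+0.8872, +0.4614)
∠(n_0, n_5) = 141.07°
δ = |180° − 141.07°| = 38.93°
38.93° > 2α = 28.07°  →  invalid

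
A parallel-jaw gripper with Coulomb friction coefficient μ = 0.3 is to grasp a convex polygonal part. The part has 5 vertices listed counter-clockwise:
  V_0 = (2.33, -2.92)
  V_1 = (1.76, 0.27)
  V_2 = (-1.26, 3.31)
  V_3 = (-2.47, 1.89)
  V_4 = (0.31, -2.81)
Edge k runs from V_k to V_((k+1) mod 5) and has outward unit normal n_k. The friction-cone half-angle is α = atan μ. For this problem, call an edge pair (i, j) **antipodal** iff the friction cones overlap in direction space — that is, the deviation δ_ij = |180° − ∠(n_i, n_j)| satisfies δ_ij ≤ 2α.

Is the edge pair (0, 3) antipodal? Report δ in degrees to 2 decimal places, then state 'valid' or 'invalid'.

δ = 20.47°, valid

α = atan 0.3 = 16.70°;  2α = 33.40°
edge 0: e_0 = (-0.57, +3.19);  n_0 = (+0.9844, +0.1759)
edge 3: e_3 = (+2.78, -4.70);  n_3 = (-0.8607, -0.5091)
∠(n_0, n_3) = 159.53°
δ = |180° − 159.53°| = 20.47°
20.47° ≤ 2α = 33.40°  →  valid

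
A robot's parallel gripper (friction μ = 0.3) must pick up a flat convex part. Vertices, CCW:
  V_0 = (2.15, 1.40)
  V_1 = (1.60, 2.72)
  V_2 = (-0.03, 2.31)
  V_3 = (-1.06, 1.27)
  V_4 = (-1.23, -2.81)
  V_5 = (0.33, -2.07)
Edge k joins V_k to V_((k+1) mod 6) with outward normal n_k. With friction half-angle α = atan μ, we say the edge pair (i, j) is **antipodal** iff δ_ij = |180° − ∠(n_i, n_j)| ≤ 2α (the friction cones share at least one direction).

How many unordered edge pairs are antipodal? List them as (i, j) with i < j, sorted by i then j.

count = 5; pairs: (0,3), (1,4), (2,4), (2,5), (3,5)

α = atan 0.3 = 16.70°;  2α = 33.40°
n_0 = (+0.9231, +0.3846)
n_1 = (-0.2439, +0.9698)
n_2 = (-0.7105, +0.7037)
n_3 = (-0.9991, +0.0416)
n_4 = (+0.4286, -0.9035)
n_5 = (+0.8856, -0.4645)
  (0,1): δ = 98.50°  ·
  (0,2): δ = 67.34°  ·
  (0,3): δ = 25.01°  ✓
  (0,4): δ = 92.76°  ·
  (0,5): δ = 129.70°  ·
  (1,2): δ = 148.84°  ·
  (1,3): δ = 106.50°  ·
  (1,4): δ = 11.26°  ✓
  (1,5): δ = 48.20°  ·
  (2,3): δ = 137.66°  ·
  (2,4): δ = 19.90°  ✓
  (2,5): δ = 17.05°  ✓
  (3,4): δ = 62.24°  ·
  (3,5): δ = 25.29°  ✓
  (4,5): δ = 143.05°  ·
antipodal pairs: 5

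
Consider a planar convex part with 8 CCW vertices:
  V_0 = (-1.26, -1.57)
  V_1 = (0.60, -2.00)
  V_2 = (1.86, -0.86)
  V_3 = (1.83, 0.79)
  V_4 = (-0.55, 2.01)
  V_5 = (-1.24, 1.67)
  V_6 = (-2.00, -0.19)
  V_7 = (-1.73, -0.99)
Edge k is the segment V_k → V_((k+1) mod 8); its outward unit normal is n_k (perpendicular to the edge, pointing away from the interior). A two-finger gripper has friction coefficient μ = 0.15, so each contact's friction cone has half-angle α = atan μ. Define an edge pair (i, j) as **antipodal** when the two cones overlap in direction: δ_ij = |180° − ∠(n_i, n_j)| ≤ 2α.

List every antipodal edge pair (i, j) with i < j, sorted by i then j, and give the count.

α = atan 0.15 = 8.53°;  2α = 17.06°
n_0 = (-0.2252, -0.9743)
n_1 = (+0.6709, -0.7415)
n_2 = (+0.9998, +0.0182)
n_3 = (+0.4562, +0.8899)
n_4 = (-0.4420, +0.8970)
n_5 = (-0.9257, +0.3782)
n_6 = (-0.9475, -0.3198)
n_7 = (-0.7769, -0.6296)
  (0,1): δ = 124.85°  ·
  (0,2): δ = 75.94°  ·
  (0,3): δ = 14.12°  ✓
  (0,4): δ = 39.25°  ·
  (0,5): δ = 80.79°  ·
  (0,6): δ = 121.67°  ·
  (0,7): δ = 142.04°  ·
  (1,2): δ = 131.10°  ·
  (1,3): δ = 69.28°  ·
  (1,4): δ = 15.91°  ✓
  (1,5): δ = 25.64°  ·
  (1,6): δ = 66.51°  ·
  (1,7): δ = 86.88°  ·
  (2,3): δ = 118.18°  ·
  (2,4): δ = 64.81°  ·
  (2,5): δ = 23.27°  ·
  (2,6): δ = 17.61°  ·
  (2,7): δ = 37.98°  ·
  (3,4): δ = 126.63°  ·
  (3,5): δ = 85.09°  ·
  (3,6): δ = 44.21°  ·
  (3,7): δ = 23.84°  ·
  (4,5): δ = 138.46°  ·
  (4,6): δ = 97.58°  ·
  (4,7): δ = 77.21°  ·
  (5,6): δ = 139.13°  ·
  (5,7): δ = 118.76°  ·
  (6,7): δ = 159.63°  ·
antipodal pairs: 2

count = 2; pairs: (0,3), (1,4)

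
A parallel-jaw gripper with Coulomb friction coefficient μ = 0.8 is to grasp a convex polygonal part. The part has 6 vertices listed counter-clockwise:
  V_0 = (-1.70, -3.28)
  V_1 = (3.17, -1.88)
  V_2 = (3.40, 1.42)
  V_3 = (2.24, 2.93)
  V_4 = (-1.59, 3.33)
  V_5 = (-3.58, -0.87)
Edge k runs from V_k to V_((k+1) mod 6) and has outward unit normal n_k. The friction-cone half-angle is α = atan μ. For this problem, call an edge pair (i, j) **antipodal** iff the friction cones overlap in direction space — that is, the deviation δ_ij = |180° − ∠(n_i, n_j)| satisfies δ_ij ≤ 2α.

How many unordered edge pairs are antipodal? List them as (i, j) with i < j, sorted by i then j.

α = atan 0.8 = 38.66°;  2α = 77.32°
n_0 = (+0.2763, -0.9611)
n_1 = (+0.9976, -0.0695)
n_2 = (+0.7930, +0.6092)
n_3 = (+0.1039, +0.9946)
n_4 = (-0.9037, +0.4282)
n_5 = (-0.7885, -0.6151)
  (0,1): δ = 110.03°  ·
  (0,2): δ = 68.51°  ✓
  (0,3): δ = 22.00°  ✓
  (0,4): δ = 48.61°  ✓
  (0,5): δ = 111.92°  ·
  (1,2): δ = 138.48°  ·
  (1,3): δ = 91.98°  ·
  (1,4): δ = 21.37°  ✓
  (1,5): δ = 41.94°  ✓
  (2,3): δ = 133.49°  ·
  (2,4): δ = 62.88°  ✓
  (2,5): δ = 0.43°  ✓
  (3,4): δ = 109.39°  ·
  (3,5): δ = 46.08°  ✓
  (4,5): δ = 116.69°  ·
antipodal pairs: 8

count = 8; pairs: (0,2), (0,3), (0,4), (1,4), (1,5), (2,4), (2,5), (3,5)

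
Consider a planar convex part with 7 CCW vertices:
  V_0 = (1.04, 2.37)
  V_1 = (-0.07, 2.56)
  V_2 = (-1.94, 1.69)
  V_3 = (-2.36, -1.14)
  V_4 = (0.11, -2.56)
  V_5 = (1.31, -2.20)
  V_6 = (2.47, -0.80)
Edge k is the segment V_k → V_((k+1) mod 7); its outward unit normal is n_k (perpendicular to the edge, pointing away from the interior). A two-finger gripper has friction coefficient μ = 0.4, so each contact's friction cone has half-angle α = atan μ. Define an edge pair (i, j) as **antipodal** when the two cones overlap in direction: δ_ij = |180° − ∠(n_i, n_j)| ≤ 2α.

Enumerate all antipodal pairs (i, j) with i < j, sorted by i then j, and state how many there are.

count = 7; pairs: (0,3), (0,4), (1,4), (1,5), (2,5), (2,6), (3,6)

α = atan 0.4 = 21.80°;  2α = 43.60°
n_0 = (+0.1687, +0.9857)
n_1 = (-0.4218, +0.9067)
n_2 = (-0.9892, +0.1468)
n_3 = (-0.4984, -0.8669)
n_4 = (+0.2873, -0.9578)
n_5 = (+0.7700, -0.6380)
n_6 = (+0.9115, +0.4112)
  (0,1): δ = 145.34°  ·
  (0,2): δ = 88.73°  ·
  (0,3): δ = 20.18°  ✓
  (0,4): δ = 26.41°  ✓
  (0,5): δ = 60.07°  ·
  (0,6): δ = 123.99°  ·
  (1,2): δ = 123.39°  ·
  (1,3): δ = 54.84°  ·
  (1,4): δ = 8.25°  ✓
  (1,5): δ = 25.41°  ✓
  (1,6): δ = 89.33°  ·
  (2,3): δ = 111.45°  ·
  (2,4): δ = 64.86°  ·
  (2,5): δ = 31.20°  ✓
  (2,6): δ = 32.72°  ✓
  (3,4): δ = 133.41°  ·
  (3,5): δ = 99.75°  ·
  (3,6): δ = 35.83°  ✓
  (4,5): δ = 146.34°  ·
  (4,6): δ = 82.42°  ·
  (5,6): δ = 116.08°  ·
antipodal pairs: 7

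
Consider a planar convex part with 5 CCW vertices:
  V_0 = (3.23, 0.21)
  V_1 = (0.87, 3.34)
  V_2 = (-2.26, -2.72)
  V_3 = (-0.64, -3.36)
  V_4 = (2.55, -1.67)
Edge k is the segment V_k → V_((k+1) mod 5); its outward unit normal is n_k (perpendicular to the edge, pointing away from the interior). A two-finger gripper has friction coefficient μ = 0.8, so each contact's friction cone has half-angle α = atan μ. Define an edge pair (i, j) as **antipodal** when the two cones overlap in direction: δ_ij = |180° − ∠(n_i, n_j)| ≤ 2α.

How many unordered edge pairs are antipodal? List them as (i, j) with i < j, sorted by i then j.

count = 4; pairs: (0,1), (0,2), (1,3), (1,4)

α = atan 0.8 = 38.66°;  2α = 77.32°
n_0 = (+0.7985, +0.6020)
n_1 = (-0.8885, +0.4589)
n_2 = (-0.3674, -0.9301)
n_3 = (+0.4681, -0.8837)
n_4 = (+0.9404, -0.3401)
  (0,1): δ = 64.33°  ✓
  (0,2): δ = 31.43°  ✓
  (0,3): δ = 80.90°  ·
  (0,4): δ = 123.10°  ·
  (1,2): δ = 84.24°  ·
  (1,3): δ = 34.77°  ✓
  (1,4): δ = 7.43°  ✓
  (2,3): δ = 130.53°  ·
  (2,4): δ = 88.33°  ·
  (3,4): δ = 137.80°  ·
antipodal pairs: 4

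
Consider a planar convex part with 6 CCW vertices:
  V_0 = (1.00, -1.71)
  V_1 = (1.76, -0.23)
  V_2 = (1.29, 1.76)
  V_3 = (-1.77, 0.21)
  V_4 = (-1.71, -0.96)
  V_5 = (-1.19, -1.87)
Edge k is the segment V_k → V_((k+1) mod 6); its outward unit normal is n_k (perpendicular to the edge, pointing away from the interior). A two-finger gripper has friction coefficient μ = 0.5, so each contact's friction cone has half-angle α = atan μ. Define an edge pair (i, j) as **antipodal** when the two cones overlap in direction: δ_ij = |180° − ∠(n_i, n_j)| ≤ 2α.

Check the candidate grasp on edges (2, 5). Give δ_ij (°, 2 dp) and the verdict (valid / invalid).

δ = 22.69°, valid

α = atan 0.5 = 26.57°;  2α = 53.13°
edge 2: e_2 = (-3.06, -1.55);  n_2 = (-0.4519, +0.8921)
edge 5: e_5 = (+2.19, +0.16);  n_5 = (+0.0729, -0.9973)
∠(n_2, n_5) = 157.31°
δ = |180° − 157.31°| = 22.69°
22.69° ≤ 2α = 53.13°  →  valid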